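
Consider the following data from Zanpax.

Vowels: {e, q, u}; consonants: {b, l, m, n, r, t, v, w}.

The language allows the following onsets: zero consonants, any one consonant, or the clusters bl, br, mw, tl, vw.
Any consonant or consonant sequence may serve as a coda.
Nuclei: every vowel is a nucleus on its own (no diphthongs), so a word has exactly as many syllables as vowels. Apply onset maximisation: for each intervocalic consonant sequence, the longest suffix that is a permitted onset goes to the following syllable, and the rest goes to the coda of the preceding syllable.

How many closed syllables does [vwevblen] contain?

2

Vowels present: e, e; each is a nucleus, giving 2 syllables.
V1 /e/ – V2 /e/: /vbl/ splits as /v/ + /bl/ (/bl/ is the longest suffix that is a licit onset).
Putting it together: vwev.blen.
Classifying each syllable: /vwev/ (closed), /blen/ (closed).
Closed syllables: 2.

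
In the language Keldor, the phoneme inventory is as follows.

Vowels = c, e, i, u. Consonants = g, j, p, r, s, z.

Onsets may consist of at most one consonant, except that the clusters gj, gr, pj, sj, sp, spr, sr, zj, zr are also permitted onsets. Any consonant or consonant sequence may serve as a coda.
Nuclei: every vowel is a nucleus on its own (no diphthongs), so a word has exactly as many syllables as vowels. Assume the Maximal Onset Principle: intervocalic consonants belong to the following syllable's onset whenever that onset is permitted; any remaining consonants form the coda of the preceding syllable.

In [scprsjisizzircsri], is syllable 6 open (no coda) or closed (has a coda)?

Vowels present: c, i, i, i, c, i; each is a nucleus, giving 6 syllables.
/c…i/ gap (V1→V2): /prsj/ — longest licit onset from the right is /sj/, leaving /pr/ as coda.
/i…i/ gap (V2→V3): /s/ → onset of the next syllable (single consonants are always licit onsets).
/i…i/ gap (V3→V4): /zz/ — longest licit onset from the right is /z/, leaving /z/ as coda.
/i…c/ gap (V4→V5): /r/ is a single consonant, so it becomes the next onset.
/c…i/ gap (V5→V6): /sr/ is a licit onset in full, so it all attaches to the next syllable.
Result: scpr.sji.siz.zi.rc.sri.
Syllable 6 is /sri/; it ends in its nucleus with no coda, so it is open.

open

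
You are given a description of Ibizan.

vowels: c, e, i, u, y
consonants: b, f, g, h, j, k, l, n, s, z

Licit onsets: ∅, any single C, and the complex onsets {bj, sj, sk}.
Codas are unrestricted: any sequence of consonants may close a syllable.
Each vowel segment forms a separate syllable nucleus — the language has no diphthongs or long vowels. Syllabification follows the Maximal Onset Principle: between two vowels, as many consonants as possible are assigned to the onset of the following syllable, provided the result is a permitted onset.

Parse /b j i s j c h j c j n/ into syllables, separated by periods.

Nuclei (vowels): i, c, c → 3 syllables.
Between /i/ (V1) and /c/ (V2): cluster /sj/ — /sj/ is itself a permitted onset, so the whole cluster goes right; preceding coda = ∅.
Between /c/ (V2) and /c/ (V3): /hj/; trying suffixes from longest down, /j/ is the first permitted one, so coda /h/ | onset /j/.

bji.sjch.jcjn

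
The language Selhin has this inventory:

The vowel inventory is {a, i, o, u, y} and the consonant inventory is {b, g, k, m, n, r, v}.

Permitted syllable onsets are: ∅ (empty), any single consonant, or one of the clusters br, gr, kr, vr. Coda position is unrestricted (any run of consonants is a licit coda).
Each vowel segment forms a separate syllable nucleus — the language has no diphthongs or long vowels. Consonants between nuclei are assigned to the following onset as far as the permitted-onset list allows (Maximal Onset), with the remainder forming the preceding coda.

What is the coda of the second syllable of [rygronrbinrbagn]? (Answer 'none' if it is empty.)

nr

Nuclei (vowels): y, o, i, a → 4 syllables.
Between /y/ (V1) and /o/ (V2): /gr/ — entire cluster is a permitted onset → onset /gr/, coda ∅.
Between /o/ (V2) and /i/ (V3): cluster /nrb/ — the longest permitted-onset suffix is /b/; onset = /b/, preceding coda = /nr/.
Between /i/ (V3) and /a/ (V4): cluster /nrb/ — the longest permitted-onset suffix is /b/; onset = /b/, preceding coda = /nr/.
Result: ry.gronr.binr.bagn.
Syllable 2 is /gronr/: onset /gr/, nucleus /o/, coda /nr/.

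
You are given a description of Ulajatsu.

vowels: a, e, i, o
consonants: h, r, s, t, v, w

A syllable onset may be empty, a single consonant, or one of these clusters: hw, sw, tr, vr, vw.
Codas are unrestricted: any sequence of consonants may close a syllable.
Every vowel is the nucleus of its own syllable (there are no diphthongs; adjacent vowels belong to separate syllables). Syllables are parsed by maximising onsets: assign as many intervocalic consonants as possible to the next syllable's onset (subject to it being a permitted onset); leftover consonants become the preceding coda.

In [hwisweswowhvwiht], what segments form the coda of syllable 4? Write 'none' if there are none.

Nuclei (vowels): i, e, o, i → 4 syllables.
/i…e/ gap (V1→V2): /sw/ — entire cluster is a permitted onset → onset /sw/, coda ∅.
/e…o/ gap (V2→V3): /sw/ — entire cluster is a permitted onset → onset /sw/, coda ∅.
/o…i/ gap (V3→V4): /whvw/ — longest licit onset from the right is /vw/, leaving /wh/ as coda.
So the parse is hwi.swe.swowh.vwiht.
Syllable 4 is /vwiht/: onset /vw/, nucleus /i/, coda /ht/.

ht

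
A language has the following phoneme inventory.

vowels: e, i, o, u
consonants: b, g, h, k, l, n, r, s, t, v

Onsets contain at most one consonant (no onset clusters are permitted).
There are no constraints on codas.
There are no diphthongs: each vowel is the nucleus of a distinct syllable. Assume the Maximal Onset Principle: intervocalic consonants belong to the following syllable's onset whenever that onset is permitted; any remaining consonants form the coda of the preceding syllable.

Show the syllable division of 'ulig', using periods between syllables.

u.lig

Vowels present: u, i; each is a nucleus, giving 2 syllables.
V1 /u/ – V2 /i/: just /l/ — single C goes to the following onset.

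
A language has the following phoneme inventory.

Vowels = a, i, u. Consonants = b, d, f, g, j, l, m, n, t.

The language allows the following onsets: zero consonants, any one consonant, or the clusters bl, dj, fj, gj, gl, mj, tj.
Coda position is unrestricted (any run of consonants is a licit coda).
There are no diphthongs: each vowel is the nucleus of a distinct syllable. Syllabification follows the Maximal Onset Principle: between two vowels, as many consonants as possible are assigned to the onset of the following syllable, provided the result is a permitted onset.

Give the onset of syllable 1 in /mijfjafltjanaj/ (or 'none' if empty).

m

Vowels present: i, a, a, a; each is a nucleus, giving 4 syllables.
V1 /i/ – V2 /a/: cluster /jfj/ — the longest permitted-onset suffix is /fj/; onset = /fj/, preceding coda = /j/.
V2 /a/ – V3 /a/: cluster /fltj/ — the longest permitted-onset suffix is /tj/; onset = /tj/, preceding coda = /fl/.
V3 /a/ – V4 /a/: just /n/ — single C goes to the following onset.
Syllabification: mij.fjafl.tja.naj.
Syllable 1 is /mij/: onset /m/, nucleus /i/, coda /j/.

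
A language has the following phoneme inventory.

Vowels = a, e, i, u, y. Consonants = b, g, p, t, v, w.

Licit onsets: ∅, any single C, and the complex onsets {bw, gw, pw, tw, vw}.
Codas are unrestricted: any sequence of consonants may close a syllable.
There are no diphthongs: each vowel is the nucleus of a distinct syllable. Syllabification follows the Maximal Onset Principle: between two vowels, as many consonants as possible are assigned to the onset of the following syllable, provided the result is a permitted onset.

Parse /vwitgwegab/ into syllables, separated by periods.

vwit.gwe.gab

Vowels present: i, e, a; each is a nucleus, giving 3 syllables.
V1 /i/ – V2 /e/: /tgw/ — longest licit onset from the right is /gw/, leaving /t/ as coda.
V2 /e/ – V3 /a/: just /g/ — single C goes to the following onset.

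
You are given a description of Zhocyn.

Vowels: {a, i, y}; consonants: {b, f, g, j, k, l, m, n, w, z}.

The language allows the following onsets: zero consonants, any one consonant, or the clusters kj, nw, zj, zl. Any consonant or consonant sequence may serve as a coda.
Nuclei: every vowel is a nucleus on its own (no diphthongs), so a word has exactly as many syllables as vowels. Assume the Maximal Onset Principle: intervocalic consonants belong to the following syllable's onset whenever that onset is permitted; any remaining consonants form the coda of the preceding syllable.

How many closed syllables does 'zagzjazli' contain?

1

Nuclei (vowels): a, a, i → 3 syllables.
V1 /a/ – V2 /a/: cluster /gzj/ — the longest permitted-onset suffix is /zj/; onset = /zj/, preceding coda = /g/.
V2 /a/ – V3 /i/: /zl/ — entire cluster is a permitted onset → onset /zl/, coda ∅.
Putting it together: zag.zja.zli.
Classifying each syllable: /zag/ (closed), /zja/ (open), /zli/ (open).
Closed syllables: 1.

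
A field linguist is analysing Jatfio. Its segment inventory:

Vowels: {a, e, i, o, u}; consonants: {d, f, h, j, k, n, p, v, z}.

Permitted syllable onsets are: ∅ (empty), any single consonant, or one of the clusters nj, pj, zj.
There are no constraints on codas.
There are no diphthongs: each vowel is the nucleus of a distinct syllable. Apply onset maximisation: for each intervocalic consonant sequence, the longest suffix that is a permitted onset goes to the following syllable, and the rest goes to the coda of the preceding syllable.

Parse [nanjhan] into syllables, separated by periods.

The vowels are a, a — 2 nuclei, so 2 syllables.
V1 /a/ – V2 /a/: /njh/ splits as /nj/ + /h/ (/h/ is the longest suffix that is a licit onset).

nanj.han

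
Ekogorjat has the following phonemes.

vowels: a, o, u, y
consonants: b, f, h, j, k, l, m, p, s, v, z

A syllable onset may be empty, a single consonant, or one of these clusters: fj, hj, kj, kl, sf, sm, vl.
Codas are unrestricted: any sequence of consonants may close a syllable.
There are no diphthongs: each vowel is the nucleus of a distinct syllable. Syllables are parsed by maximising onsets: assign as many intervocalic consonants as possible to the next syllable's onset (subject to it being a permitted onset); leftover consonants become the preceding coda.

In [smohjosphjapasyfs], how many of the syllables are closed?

2

Nuclei (vowels): o, o, a, a, y → 5 syllables.
/o…o/ gap (V1→V2): /hj/ — entire cluster is a permitted onset → onset /hj/, coda ∅.
/o…a/ gap (V2→V3): /sphj/; trying suffixes from longest down, /hj/ is the first permitted one, so coda /sp/ | onset /hj/.
/a…a/ gap (V3→V4): just /p/ — single C goes to the following onset.
/a…y/ gap (V4→V5): just /s/ — single C goes to the following onset.
Result: smo.hjosp.hja.pa.syfs.
Classifying each syllable: /smo/ (open), /hjosp/ (closed), /hja/ (open), /pa/ (open), /syfs/ (closed).
Closed syllables: 2.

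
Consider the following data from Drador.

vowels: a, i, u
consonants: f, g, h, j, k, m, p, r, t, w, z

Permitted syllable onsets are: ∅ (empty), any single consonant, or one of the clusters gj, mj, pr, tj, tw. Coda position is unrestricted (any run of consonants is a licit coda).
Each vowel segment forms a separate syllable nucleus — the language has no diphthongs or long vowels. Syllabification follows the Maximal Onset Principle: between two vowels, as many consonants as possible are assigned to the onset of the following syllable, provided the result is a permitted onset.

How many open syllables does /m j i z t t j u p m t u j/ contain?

Vowels present: i, u, u; each is a nucleus, giving 3 syllables.
σ1/σ2 boundary: /zttj/ splits as /zt/ + /tj/ (/tj/ is the longest suffix that is a licit onset).
σ2/σ3 boundary: cluster /pmt/ — the longest permitted-onset suffix is /t/; onset = /t/, preceding coda = /pm/.
Putting it together: mjizt.tjupm.tuj.
Classifying each syllable: /mjizt/ (closed), /tjupm/ (closed), /tuj/ (closed).
Open syllables: 0.

0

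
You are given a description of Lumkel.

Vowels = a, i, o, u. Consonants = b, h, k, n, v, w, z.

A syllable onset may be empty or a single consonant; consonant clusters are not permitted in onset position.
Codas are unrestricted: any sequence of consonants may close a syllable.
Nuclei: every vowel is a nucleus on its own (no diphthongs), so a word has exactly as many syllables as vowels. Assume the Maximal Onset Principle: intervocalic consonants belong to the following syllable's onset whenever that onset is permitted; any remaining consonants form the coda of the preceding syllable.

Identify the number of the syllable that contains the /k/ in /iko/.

2

The vowels are i, o — 2 nuclei, so 2 syllables.
V1 /i/ – V2 /o/: /k/ → onset of the next syllable (single consonants are always licit onsets).
Putting it together: i.ko.
The /k/ is in the onset of syllable 2 (/ko/).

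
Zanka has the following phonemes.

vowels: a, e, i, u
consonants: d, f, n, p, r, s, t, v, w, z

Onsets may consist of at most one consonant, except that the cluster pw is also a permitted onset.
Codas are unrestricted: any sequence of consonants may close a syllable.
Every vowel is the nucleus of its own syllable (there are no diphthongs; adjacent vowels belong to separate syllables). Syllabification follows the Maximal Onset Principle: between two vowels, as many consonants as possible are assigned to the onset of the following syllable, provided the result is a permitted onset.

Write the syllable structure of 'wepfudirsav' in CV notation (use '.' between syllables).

The vowels are e, u, i, a — 4 nuclei, so 4 syllables.
V1 /e/ – V2 /u/: /pf/; trying suffixes from longest down, /f/ is the first permitted one, so coda /p/ | onset /f/.
V2 /u/ – V3 /i/: just /d/ — single C goes to the following onset.
V3 /i/ – V4 /a/: cluster /rs/ — the longest permitted-onset suffix is /s/; onset = /s/, preceding coda = /r/.
Result: wep.fu.dir.sav.
Mapping each syllable to C/V: /wep/ → CVC, /fu/ → CV, /dir/ → CVC, /sav/ → CVC.

CVC.CV.CVC.CVC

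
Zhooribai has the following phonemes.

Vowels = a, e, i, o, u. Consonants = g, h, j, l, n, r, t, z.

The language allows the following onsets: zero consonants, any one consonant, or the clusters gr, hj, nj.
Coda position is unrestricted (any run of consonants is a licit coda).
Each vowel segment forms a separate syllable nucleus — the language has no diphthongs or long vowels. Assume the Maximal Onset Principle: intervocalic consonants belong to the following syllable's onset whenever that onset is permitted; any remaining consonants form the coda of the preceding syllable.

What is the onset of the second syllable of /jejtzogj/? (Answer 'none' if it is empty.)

z

Nuclei (vowels): e, o → 2 syllables.
σ1/σ2 boundary: /jtz/ splits as /jt/ + /z/ (/z/ is the longest suffix that is a licit onset).
So the parse is jejt.zogj.
Syllable 2 is /zogj/: onset /z/, nucleus /o/, coda /gj/.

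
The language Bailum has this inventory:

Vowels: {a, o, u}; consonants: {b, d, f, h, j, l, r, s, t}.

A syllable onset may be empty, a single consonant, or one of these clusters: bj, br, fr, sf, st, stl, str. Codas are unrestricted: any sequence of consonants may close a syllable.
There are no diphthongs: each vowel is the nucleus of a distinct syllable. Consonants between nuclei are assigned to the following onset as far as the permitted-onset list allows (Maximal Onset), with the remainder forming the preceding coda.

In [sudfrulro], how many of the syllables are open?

1

The vowels are u, u, o — 3 nuclei, so 3 syllables.
/u…u/ gap (V1→V2): /dfr/ — longest licit onset from the right is /fr/, leaving /d/ as coda.
/u…o/ gap (V2→V3): /lr/ — longest licit onset from the right is /r/, leaving /l/ as coda.
Syllabification: sud.frul.ro.
Classifying each syllable: /sud/ (closed), /frul/ (closed), /ro/ (open).
Open syllables: 1.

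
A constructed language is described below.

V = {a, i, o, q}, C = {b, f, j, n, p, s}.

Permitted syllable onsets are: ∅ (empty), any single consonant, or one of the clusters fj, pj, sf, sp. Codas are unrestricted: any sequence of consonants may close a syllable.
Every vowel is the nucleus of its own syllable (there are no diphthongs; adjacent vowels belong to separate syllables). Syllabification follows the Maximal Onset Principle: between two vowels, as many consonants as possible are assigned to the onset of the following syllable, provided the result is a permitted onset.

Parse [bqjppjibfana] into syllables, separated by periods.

The vowels are q, i, a, a — 4 nuclei, so 4 syllables.
Between /q/ (V1) and /i/ (V2): /jppj/ — longest licit onset from the right is /pj/, leaving /jp/ as coda.
Between /i/ (V2) and /a/ (V3): /bf/ — longest licit onset from the right is /f/, leaving /b/ as coda.
Between /a/ (V3) and /a/ (V4): /n/ is a single consonant, so it becomes the next onset.

bqjp.pjib.fa.na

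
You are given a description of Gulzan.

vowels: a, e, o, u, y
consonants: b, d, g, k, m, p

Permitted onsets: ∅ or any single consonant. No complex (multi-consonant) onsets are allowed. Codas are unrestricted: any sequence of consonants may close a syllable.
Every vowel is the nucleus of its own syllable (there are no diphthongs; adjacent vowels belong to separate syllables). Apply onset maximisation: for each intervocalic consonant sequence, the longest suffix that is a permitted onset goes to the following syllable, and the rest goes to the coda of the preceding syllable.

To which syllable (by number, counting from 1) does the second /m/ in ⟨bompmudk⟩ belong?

2

The vowels are o, u — 2 nuclei, so 2 syllables.
V1 /o/ – V2 /u/: /mpm/ — longest licit onset from the right is /m/, leaving /mp/ as coda.
Syllabification: bomp.mudk.
The second /m/ is in the onset of syllable 2 (/mudk/).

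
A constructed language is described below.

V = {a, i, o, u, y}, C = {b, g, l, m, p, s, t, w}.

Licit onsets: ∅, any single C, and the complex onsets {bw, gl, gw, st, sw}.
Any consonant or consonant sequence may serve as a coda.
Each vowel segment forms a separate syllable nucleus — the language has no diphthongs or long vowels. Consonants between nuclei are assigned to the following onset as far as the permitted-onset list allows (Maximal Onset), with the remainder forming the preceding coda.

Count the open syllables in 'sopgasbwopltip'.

The vowels are o, a, o, i — 4 nuclei, so 4 syllables.
Between /o/ (V1) and /a/ (V2): /pg/ — longest licit onset from the right is /g/, leaving /p/ as coda.
Between /a/ (V2) and /o/ (V3): /sbw/; trying suffixes from longest down, /bw/ is the first permitted one, so coda /s/ | onset /bw/.
Between /o/ (V3) and /i/ (V4): /plt/ splits as /pl/ + /t/ (/t/ is the longest suffix that is a licit onset).
Syllabification: sop.gas.bwopl.tip.
Classifying each syllable: /sop/ (closed), /gas/ (closed), /bwopl/ (closed), /tip/ (closed).
Open syllables: 0.

0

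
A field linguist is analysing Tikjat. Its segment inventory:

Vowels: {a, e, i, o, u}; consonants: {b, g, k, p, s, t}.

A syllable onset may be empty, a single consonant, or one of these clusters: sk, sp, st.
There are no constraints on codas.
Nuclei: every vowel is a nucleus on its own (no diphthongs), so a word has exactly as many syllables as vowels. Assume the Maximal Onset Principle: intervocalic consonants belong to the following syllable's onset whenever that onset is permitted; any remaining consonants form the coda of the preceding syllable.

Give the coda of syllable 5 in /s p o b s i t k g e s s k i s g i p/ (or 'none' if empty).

Nuclei (vowels): o, i, e, i, i → 5 syllables.
σ1/σ2 boundary: cluster /bs/ — the longest permitted-onset suffix is /s/; onset = /s/, preceding coda = /b/.
σ2/σ3 boundary: /tkg/; trying suffixes from longest down, /g/ is the first permitted one, so coda /tk/ | onset /g/.
σ3/σ4 boundary: cluster /ssk/ — the longest permitted-onset suffix is /sk/; onset = /sk/, preceding coda = /s/.
σ4/σ5 boundary: /sg/; trying suffixes from longest down, /g/ is the first permitted one, so coda /s/ | onset /g/.
Putting it together: spob.sitk.ges.skis.gip.
Syllable 5 is /gip/: onset /g/, nucleus /i/, coda /p/.

p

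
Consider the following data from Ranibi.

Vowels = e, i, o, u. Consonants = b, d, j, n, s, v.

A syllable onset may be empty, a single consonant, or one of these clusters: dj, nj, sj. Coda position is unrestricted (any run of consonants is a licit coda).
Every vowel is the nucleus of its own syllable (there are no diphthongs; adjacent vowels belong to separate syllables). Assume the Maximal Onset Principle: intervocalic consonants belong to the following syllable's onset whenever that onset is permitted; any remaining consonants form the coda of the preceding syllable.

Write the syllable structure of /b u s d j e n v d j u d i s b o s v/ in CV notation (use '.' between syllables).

Nuclei (vowels): u, e, u, i, o → 5 syllables.
/u…e/ gap (V1→V2): /sdj/ — longest licit onset from the right is /dj/, leaving /s/ as coda.
/e…u/ gap (V2→V3): /nvdj/ splits as /nv/ + /dj/ (/dj/ is the longest suffix that is a licit onset).
/u…i/ gap (V3→V4): /d/ is a single consonant, so it becomes the next onset.
/i…o/ gap (V4→V5): /sb/ — longest licit onset from the right is /b/, leaving /s/ as coda.
Syllabification: bus.djenv.dju.dis.bosv.
Mapping each syllable to C/V: /bus/ → CVC, /djenv/ → CCVCC, /dju/ → CCV, /dis/ → CVC, /bosv/ → CVCC.

CVC.CCVCC.CCV.CVC.CVCC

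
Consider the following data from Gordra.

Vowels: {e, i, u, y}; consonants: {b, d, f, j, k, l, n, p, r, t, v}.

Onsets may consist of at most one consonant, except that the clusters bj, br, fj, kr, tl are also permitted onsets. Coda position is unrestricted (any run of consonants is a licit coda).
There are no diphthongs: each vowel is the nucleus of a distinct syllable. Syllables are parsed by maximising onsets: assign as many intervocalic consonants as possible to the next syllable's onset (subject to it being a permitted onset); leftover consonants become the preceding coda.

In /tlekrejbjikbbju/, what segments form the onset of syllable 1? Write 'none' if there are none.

tl

Nuclei (vowels): e, e, i, u → 4 syllables.
Between /e/ (V1) and /e/ (V2): /kr/ is a licit onset in full, so it all attaches to the next syllable.
Between /e/ (V2) and /i/ (V3): /jbj/ — longest licit onset from the right is /bj/, leaving /j/ as coda.
Between /i/ (V3) and /u/ (V4): /kbbj/ splits as /kb/ + /bj/ (/bj/ is the longest suffix that is a licit onset).
So the parse is tle.krej.bjikb.bju.
Syllable 1 is /tle/: onset /tl/, nucleus /e/, coda ∅.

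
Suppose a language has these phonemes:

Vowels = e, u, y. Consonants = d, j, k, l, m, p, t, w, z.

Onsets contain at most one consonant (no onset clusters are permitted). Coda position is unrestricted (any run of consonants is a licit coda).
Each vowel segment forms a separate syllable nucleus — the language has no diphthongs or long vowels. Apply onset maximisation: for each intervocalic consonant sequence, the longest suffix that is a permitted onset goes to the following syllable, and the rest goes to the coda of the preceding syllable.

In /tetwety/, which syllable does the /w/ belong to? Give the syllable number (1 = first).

2

Nuclei (vowels): e, e, y → 3 syllables.
/e…e/ gap (V1→V2): /tw/ splits as /t/ + /w/ (/w/ is the longest suffix that is a licit onset).
/e…y/ gap (V2→V3): /t/ is a single consonant, so it becomes the next onset.
Result: tet.we.ty.
The /w/ is in the onset of syllable 2 (/we/).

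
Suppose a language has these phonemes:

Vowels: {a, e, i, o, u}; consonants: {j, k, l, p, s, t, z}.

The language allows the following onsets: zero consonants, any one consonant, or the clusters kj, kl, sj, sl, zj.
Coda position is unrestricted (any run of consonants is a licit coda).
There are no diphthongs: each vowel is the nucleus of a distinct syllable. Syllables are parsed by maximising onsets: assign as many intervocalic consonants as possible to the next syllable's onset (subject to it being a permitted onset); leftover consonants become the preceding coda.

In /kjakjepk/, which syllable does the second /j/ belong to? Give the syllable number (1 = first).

Nuclei (vowels): a, e → 2 syllables.
σ1/σ2 boundary: cluster /kj/ — /kj/ is itself a permitted onset, so the whole cluster goes right; preceding coda = ∅.
Putting it together: kja.kjepk.
The second /j/ is in the onset of syllable 2 (/kjepk/).

2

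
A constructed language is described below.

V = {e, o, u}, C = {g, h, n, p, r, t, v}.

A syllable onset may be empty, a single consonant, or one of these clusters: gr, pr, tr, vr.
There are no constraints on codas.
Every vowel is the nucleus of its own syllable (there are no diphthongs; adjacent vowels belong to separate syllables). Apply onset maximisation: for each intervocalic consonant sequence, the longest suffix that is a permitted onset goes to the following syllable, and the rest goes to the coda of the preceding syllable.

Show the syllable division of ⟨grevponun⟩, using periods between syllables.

grev.po.nun

Nuclei (vowels): e, o, u → 3 syllables.
V1 /e/ – V2 /o/: /vp/; trying suffixes from longest down, /p/ is the first permitted one, so coda /v/ | onset /p/.
V2 /o/ – V3 /u/: /n/ → onset of the next syllable (single consonants are always licit onsets).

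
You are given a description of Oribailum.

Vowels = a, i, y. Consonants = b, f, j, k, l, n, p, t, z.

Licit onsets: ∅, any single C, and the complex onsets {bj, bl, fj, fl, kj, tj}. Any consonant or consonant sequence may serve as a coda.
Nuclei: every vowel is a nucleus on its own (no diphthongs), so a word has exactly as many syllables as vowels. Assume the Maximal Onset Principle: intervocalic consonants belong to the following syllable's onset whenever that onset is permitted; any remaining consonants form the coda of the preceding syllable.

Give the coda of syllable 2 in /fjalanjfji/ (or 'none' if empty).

Vowels present: a, a, i; each is a nucleus, giving 3 syllables.
/a…a/ gap (V1→V2): /l/ → onset of the next syllable (single consonants are always licit onsets).
/a…i/ gap (V2→V3): /njfj/; trying suffixes from longest down, /fj/ is the first permitted one, so coda /nj/ | onset /fj/.
Result: fja.lanj.fji.
Syllable 2 is /lanj/: onset /l/, nucleus /a/, coda /nj/.

nj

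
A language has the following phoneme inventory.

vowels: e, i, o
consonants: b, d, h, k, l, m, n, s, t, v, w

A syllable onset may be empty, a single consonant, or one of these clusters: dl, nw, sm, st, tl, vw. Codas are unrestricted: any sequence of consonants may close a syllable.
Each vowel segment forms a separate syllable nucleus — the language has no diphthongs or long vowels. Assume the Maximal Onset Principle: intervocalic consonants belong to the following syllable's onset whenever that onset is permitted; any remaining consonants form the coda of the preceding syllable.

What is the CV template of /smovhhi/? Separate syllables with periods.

The vowels are o, i — 2 nuclei, so 2 syllables.
σ1/σ2 boundary: /vhh/; trying suffixes from longest down, /h/ is the first permitted one, so coda /vh/ | onset /h/.
Putting it together: smovh.hi.
Mapping each syllable to C/V: /smovh/ → CCVCC, /hi/ → CV.

CCVCC.CV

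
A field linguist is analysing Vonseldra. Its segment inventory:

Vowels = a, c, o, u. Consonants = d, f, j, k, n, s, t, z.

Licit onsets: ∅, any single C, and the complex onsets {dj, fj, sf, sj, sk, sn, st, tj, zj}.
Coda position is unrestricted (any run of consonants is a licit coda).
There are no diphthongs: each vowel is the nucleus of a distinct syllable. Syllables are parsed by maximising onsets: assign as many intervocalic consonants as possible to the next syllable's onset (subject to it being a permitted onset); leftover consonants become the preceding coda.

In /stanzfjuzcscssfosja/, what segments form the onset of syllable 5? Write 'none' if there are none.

The vowels are a, u, c, c, o, a — 6 nuclei, so 6 syllables.
V1 /a/ – V2 /u/: /nzfj/ — longest licit onset from the right is /fj/, leaving /nz/ as coda.
V2 /u/ – V3 /c/: /z/ is a single consonant, so it becomes the next onset.
V3 /c/ – V4 /c/: just /s/ — single C goes to the following onset.
V4 /c/ – V5 /o/: /ssf/; trying suffixes from longest down, /sf/ is the first permitted one, so coda /s/ | onset /sf/.
V5 /o/ – V6 /a/: cluster /sj/ — /sj/ is itself a permitted onset, so the whole cluster goes right; preceding coda = ∅.
So the parse is stanz.fju.zc.scs.sfo.sja.
Syllable 5 is /sfo/: onset /sf/, nucleus /o/, coda ∅.

sf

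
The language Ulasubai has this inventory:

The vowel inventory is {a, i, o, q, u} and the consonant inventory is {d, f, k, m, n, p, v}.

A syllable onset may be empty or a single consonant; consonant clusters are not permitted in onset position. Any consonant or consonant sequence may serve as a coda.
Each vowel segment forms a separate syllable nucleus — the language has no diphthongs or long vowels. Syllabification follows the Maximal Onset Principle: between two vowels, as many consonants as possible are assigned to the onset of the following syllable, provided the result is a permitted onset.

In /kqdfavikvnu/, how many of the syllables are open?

2

The vowels are q, a, i, u — 4 nuclei, so 4 syllables.
/q…a/ gap (V1→V2): /df/ splits as /d/ + /f/ (/f/ is the longest suffix that is a licit onset).
/a…i/ gap (V2→V3): just /v/ — single C goes to the following onset.
/i…u/ gap (V3→V4): /kvn/; trying suffixes from longest down, /n/ is the first permitted one, so coda /kv/ | onset /n/.
Putting it together: kqd.fa.vikv.nu.
Classifying each syllable: /kqd/ (closed), /fa/ (open), /vikv/ (closed), /nu/ (open).
Open syllables: 2.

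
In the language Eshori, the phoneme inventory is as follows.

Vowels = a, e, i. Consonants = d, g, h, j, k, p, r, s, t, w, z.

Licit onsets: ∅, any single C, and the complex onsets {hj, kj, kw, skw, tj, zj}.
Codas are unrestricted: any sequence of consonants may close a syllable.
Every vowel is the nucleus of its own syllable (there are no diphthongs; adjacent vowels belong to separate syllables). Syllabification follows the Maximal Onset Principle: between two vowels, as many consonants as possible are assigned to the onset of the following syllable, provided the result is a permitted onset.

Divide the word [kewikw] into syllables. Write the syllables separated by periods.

ke.wikw

Vowels present: e, i; each is a nucleus, giving 2 syllables.
σ1/σ2 boundary: just /w/ — single C goes to the following onset.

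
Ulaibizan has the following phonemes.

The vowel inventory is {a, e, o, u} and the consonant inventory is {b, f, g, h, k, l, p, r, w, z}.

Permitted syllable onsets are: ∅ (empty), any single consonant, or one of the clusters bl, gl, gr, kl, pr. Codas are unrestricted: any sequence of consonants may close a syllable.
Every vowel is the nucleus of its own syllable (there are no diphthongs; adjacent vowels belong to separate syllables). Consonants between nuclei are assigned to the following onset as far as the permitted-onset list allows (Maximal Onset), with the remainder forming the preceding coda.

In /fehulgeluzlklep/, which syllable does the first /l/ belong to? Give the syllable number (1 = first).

Nuclei (vowels): e, u, e, u, e → 5 syllables.
Between /e/ (V1) and /u/ (V2): /h/ → onset of the next syllable (single consonants are always licit onsets).
Between /u/ (V2) and /e/ (V3): /lg/ splits as /l/ + /g/ (/g/ is the longest suffix that is a licit onset).
Between /e/ (V3) and /u/ (V4): just /l/ — single C goes to the following onset.
Between /u/ (V4) and /e/ (V5): /zlkl/ splits as /zl/ + /kl/ (/kl/ is the longest suffix that is a licit onset).
Syllabification: fe.hul.ge.luzl.klep.
The first /l/ is in the coda of syllable 2 (/hul/).

2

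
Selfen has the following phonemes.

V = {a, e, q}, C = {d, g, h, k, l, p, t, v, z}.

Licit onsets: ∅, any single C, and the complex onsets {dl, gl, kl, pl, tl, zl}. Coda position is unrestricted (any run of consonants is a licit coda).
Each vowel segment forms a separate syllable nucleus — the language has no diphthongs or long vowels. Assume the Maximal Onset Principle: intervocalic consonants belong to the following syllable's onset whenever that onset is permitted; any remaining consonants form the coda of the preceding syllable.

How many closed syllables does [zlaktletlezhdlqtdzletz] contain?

Nuclei (vowels): a, e, e, q, e → 5 syllables.
/a…e/ gap (V1→V2): /ktl/ splits as /k/ + /tl/ (/tl/ is the longest suffix that is a licit onset).
/e…e/ gap (V2→V3): /tl/ is a licit onset in full, so it all attaches to the next syllable.
/e…q/ gap (V3→V4): /zhdl/ splits as /zh/ + /dl/ (/dl/ is the longest suffix that is a licit onset).
/q…e/ gap (V4→V5): /tdzl/ — longest licit onset from the right is /zl/, leaving /td/ as coda.
Putting it together: zlak.tle.tlezh.dlqtd.zletz.
Classifying each syllable: /zlak/ (closed), /tle/ (open), /tlezh/ (closed), /dlqtd/ (closed), /zletz/ (closed).
Closed syllables: 4.

4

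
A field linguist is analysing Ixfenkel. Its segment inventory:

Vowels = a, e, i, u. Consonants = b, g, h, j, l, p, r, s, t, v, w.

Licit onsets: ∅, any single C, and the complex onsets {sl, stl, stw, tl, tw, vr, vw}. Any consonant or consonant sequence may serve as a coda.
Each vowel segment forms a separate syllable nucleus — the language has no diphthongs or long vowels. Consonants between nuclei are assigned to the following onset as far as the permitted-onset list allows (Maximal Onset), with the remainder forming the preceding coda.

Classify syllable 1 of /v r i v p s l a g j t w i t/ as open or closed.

closed

Nuclei (vowels): i, a, i → 3 syllables.
V1 /i/ – V2 /a/: cluster /vpsl/ — the longest permitted-onset suffix is /sl/; onset = /sl/, preceding coda = /vp/.
V2 /a/ – V3 /i/: /gjtw/; trying suffixes from longest down, /tw/ is the first permitted one, so coda /gj/ | onset /tw/.
So the parse is vrivp.slagj.twit.
Syllable 1 is /vrivp/ with coda /vp/, so it is closed.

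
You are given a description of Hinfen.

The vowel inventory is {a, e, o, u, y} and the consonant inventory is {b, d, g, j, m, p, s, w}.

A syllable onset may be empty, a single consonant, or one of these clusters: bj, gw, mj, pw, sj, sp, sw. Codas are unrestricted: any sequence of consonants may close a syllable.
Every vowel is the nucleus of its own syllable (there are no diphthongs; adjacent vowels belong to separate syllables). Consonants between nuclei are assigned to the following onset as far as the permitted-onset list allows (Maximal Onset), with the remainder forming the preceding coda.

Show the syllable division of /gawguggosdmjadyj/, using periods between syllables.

gaw.gug.gosd.mja.dyj

Vowels present: a, u, o, a, y; each is a nucleus, giving 5 syllables.
Between /a/ (V1) and /u/ (V2): /wg/; trying suffixes from longest down, /g/ is the first permitted one, so coda /w/ | onset /g/.
Between /u/ (V2) and /o/ (V3): /gg/; trying suffixes from longest down, /g/ is the first permitted one, so coda /g/ | onset /g/.
Between /o/ (V3) and /a/ (V4): cluster /sdmj/ — the longest permitted-onset suffix is /mj/; onset = /mj/, preceding coda = /sd/.
Between /a/ (V4) and /y/ (V5): /d/ → onset of the next syllable (single consonants are always licit onsets).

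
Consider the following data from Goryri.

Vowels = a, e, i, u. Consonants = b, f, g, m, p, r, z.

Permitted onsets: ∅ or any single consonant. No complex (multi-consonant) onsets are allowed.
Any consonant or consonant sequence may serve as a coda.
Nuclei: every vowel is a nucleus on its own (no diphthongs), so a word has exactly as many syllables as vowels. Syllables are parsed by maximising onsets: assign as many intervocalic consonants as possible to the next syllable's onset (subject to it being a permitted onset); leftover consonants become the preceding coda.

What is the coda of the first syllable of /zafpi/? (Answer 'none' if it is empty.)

f

The vowels are a, i — 2 nuclei, so 2 syllables.
V1 /a/ – V2 /i/: cluster /fp/ — the longest permitted-onset suffix is /p/; onset = /p/, preceding coda = /f/.
Syllabification: zaf.pi.
Syllable 1 is /zaf/: onset /z/, nucleus /a/, coda /f/.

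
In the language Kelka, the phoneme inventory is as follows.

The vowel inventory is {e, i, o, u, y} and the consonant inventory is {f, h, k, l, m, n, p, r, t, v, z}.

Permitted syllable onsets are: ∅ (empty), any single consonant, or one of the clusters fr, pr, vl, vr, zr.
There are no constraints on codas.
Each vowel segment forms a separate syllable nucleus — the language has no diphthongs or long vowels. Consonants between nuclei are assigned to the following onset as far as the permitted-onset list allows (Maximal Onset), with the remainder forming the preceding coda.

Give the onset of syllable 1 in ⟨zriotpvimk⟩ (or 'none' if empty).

zr

The vowels are i, o, i — 3 nuclei, so 3 syllables.
σ1/σ2 boundary: hiatus — the boundary sits between the two vowels.
σ2/σ3 boundary: /tpv/ splits as /tp/ + /v/ (/v/ is the longest suffix that is a licit onset).
Result: zri.otp.vimk.
Syllable 1 is /zri/: onset /zr/, nucleus /i/, coda ∅.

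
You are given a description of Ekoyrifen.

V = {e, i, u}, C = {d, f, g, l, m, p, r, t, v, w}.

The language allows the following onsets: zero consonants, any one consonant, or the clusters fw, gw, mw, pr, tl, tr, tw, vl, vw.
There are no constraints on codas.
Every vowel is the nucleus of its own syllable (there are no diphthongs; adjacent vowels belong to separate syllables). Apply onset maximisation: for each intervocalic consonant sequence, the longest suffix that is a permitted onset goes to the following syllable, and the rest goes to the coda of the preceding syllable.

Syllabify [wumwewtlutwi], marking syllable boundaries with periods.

wu.mwew.tlu.twi

The vowels are u, e, u, i — 4 nuclei, so 4 syllables.
V1 /u/ – V2 /e/: /mw/ — entire cluster is a permitted onset → onset /mw/, coda ∅.
V2 /e/ – V3 /u/: cluster /wtl/ — the longest permitted-onset suffix is /tl/; onset = /tl/, preceding coda = /w/.
V3 /u/ – V4 /i/: cluster /tw/ — /tw/ is itself a permitted onset, so the whole cluster goes right; preceding coda = ∅.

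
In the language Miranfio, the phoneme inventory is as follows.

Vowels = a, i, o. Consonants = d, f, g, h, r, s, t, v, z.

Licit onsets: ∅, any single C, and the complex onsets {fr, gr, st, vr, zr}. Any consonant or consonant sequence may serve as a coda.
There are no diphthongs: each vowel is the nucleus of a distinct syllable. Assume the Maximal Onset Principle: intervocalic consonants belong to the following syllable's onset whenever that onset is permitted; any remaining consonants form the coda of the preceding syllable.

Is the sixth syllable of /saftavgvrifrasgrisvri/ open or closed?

The vowels are a, a, i, a, i, i — 6 nuclei, so 6 syllables.
/a…a/ gap (V1→V2): cluster /ft/ — the longest permitted-onset suffix is /t/; onset = /t/, preceding coda = /f/.
/a…i/ gap (V2→V3): /vgvr/ — longest licit onset from the right is /vr/, leaving /vg/ as coda.
/i…a/ gap (V3→V4): cluster /fr/ — /fr/ is itself a permitted onset, so the whole cluster goes right; preceding coda = ∅.
/a…i/ gap (V4→V5): /sgr/ splits as /s/ + /gr/ (/gr/ is the longest suffix that is a licit onset).
/i…i/ gap (V5→V6): /svr/ — longest licit onset from the right is /vr/, leaving /s/ as coda.
Putting it together: saf.tavg.vri.fras.gris.vri.
Syllable 6 is /vri/; it ends in its nucleus with no coda, so it is open.

open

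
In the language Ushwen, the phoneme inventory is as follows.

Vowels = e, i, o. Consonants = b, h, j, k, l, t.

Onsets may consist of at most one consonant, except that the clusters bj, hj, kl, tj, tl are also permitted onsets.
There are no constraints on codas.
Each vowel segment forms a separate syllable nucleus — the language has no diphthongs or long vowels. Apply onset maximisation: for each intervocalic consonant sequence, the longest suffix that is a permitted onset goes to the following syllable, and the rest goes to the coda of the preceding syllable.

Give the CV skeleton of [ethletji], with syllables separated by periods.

Nuclei (vowels): e, e, i → 3 syllables.
/e…e/ gap (V1→V2): cluster /thl/ — the longest permitted-onset suffix is /l/; onset = /l/, preceding coda = /th/.
/e…i/ gap (V2→V3): cluster /tj/ — /tj/ is itself a permitted onset, so the whole cluster goes right; preceding coda = ∅.
Syllabification: eth.le.tji.
Mapping each syllable to C/V: /eth/ → VCC, /le/ → CV, /tji/ → CCV.

VCC.CV.CCV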